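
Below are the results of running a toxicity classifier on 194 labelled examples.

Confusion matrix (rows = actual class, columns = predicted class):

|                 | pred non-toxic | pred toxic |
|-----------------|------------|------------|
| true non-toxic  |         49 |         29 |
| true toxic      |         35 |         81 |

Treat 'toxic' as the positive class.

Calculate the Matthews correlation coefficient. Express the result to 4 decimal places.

MCC = (TP·TN − FP·FN) / √((TP+FP)(TP+FN)(TN+FP)(TN+FN))
Numerator = 81·49 − 29·35 = 2954
Denominator = √(110·116·78·84) = √83603520 = 9143.4960
MCC = 2954 / 9143.4960 = 0.3231

0.3231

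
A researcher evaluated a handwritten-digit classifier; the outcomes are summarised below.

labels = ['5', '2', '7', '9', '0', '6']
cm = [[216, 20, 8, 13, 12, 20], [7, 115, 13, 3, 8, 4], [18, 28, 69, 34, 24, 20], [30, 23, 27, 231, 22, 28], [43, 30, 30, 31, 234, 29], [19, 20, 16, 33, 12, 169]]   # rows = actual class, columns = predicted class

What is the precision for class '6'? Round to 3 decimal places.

0.626

Take TP from the diagonal, FP from the rest of the '6' prediction marginal, FN from the rest of the '6' actual marginal.
precision = TP/(TP+FP).
6: TP=169, FP=20+4+20+28+29=101 → 169/270 = 0.6259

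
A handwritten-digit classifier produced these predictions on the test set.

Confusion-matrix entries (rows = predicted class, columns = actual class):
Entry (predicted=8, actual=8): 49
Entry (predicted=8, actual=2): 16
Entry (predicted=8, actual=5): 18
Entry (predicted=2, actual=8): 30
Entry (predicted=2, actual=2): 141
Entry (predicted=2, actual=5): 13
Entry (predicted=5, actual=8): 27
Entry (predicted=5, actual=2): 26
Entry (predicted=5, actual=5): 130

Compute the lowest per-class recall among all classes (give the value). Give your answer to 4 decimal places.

Per-class recall (TP/(TP+FN)):
  8: TP=49, FN=30+27=57 → 49/106 = 0.46226
  2: TP=141, FN=16+26=42 → 141/183 = 0.77049
  5: TP=130, FN=18+13=31 → 130/161 = 0.80745
Lowest is class '8' with recall = 0.4623.

0.4623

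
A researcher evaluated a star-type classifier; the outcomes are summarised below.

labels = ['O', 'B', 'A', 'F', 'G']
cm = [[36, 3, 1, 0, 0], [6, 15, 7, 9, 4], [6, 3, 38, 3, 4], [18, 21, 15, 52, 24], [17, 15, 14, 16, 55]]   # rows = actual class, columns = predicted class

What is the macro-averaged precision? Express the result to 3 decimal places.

Per-class precision (TP/(TP+FP)):
  O: TP=36, FP=6+6+18+17=47 → 36/83 = 0.4337
  B: TP=15, FP=3+3+21+15=42 → 15/57 = 0.2632
  A: TP=38, FP=1+7+15+14=37 → 38/75 = 0.5067
  F: TP=52, FP=0+9+3+16=28 → 52/80 = 0.6500
  G: TP=55, FP=0+4+4+24=32 → 55/87 = 0.6322
Macro-precision = mean = (0.4337 + 0.2632 + 0.5067 + 0.6500 + 0.6322) / 5 = 0.497

0.497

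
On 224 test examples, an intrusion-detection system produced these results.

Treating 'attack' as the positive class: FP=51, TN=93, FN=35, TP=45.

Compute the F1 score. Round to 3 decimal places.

0.511

Precision = TP/(TP+FP) = 45/96 = 0.4688
Recall = TP/(TP+FN) = 45/80 = 0.5625
F1 = 2·TP/(2·TP+FP+FN) = 90/176 = 0.511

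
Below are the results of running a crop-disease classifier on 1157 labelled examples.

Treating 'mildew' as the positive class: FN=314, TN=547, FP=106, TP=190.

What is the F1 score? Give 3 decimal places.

Precision = TP/(TP+FP) = 190/296 = 0.6419
Recall = TP/(TP+FN) = 190/504 = 0.3770
F1 = 2·TP/(2·TP+FP+FN) = 380/800 = 0.475

0.475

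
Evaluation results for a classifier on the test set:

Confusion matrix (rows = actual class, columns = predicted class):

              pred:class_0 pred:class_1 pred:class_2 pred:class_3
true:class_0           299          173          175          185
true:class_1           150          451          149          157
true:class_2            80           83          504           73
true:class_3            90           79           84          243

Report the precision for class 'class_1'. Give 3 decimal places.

0.574

Take TP from the diagonal, FP from the rest of the 'class_1' prediction marginal, FN from the rest of the 'class_1' actual marginal.
precision = TP/(TP+FP).
class_1: TP=451, FP=173+83+79=335 → 451/786 = 0.5738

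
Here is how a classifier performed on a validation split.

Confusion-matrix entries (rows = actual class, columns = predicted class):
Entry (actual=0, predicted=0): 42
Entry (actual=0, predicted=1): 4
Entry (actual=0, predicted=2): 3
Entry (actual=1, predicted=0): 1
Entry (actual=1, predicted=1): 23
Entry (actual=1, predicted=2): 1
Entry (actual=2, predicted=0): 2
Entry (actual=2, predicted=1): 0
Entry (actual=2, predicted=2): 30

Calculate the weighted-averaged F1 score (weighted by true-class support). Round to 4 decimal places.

Per-class F1 score (2·TP/(2·TP+FP+FN)):
  0: TP=42, FP=1+2=3, FN=4+3=7 → 84/94 = 0.89362
  1: TP=23, FP=4+0=4, FN=1+1=2 → 46/52 = 0.88462
  2: TP=30, FP=3+1=4, FN=2+0=2 → 60/66 = 0.90909
Weighted-F1 score = Σ (supportᵢ/N)·F1 scoreᵢ with N=106: (49/106)·0.89362 + (25/106)·0.88462 + (32/106)·0.90909 = 0.8962

0.8962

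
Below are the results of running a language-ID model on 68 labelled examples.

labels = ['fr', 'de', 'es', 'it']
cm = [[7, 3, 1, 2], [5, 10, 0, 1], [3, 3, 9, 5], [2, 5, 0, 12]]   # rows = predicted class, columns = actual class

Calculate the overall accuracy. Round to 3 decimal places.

Accuracy = trace / total = (7+10+9+12=38) / 68 = 38/68 = 0.559

0.559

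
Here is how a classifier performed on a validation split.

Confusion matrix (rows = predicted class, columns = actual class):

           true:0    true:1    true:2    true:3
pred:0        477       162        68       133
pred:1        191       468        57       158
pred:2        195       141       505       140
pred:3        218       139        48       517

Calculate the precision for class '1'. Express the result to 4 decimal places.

0.5355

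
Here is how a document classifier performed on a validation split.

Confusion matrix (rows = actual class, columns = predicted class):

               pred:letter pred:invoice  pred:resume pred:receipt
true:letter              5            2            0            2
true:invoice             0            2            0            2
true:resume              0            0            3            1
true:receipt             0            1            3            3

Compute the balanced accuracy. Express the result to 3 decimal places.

0.559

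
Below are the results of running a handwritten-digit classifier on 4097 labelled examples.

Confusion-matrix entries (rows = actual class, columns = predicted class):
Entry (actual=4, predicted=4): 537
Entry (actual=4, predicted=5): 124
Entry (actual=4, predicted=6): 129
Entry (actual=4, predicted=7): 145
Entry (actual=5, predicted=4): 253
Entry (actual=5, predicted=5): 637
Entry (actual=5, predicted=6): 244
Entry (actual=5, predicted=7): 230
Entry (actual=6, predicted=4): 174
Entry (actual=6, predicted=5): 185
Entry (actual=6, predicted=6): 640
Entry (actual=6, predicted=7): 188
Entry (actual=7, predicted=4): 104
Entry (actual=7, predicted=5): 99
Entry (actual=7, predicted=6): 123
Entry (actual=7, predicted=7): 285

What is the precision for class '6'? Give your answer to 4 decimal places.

precision = TP/(TP+FP).
6: TP=640, FP=129+244+123=496 → 640/1136 = 0.56338

0.5634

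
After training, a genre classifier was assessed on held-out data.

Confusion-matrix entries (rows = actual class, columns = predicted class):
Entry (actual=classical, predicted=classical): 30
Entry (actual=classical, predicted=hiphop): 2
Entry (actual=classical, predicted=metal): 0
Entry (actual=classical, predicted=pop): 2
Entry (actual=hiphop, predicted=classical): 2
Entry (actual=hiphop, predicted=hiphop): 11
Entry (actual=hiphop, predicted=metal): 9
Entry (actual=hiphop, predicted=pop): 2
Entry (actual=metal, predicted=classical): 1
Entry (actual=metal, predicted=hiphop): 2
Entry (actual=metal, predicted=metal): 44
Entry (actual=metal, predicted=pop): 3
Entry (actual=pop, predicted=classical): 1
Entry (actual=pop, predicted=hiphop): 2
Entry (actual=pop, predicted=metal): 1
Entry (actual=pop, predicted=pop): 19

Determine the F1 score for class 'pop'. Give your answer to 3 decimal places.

0.776

Treat 'pop' as positive and all other classes as negative.
F1 score = 2·TP/(2·TP+FP+FN).
pop: TP=19, FP=2+2+3=7, FN=1+2+1=4 → 38/49 = 0.7755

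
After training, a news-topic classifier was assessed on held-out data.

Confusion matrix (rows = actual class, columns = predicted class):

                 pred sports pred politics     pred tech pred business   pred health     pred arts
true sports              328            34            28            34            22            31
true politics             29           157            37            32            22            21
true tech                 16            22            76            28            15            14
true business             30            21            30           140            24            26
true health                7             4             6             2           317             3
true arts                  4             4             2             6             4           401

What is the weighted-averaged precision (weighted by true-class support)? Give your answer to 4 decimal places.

0.7117

Per-class precision (TP/(TP+FP)):
  sports: TP=328, FP=29+16+30+7+4=86 → 328/414 = 0.79227
  politics: TP=157, FP=34+22+21+4+4=85 → 157/242 = 0.64876
  tech: TP=76, FP=28+37+30+6+2=103 → 76/179 = 0.42458
  business: TP=140, FP=34+32+28+2+6=102 → 140/242 = 0.57851
  health: TP=317, FP=22+22+15+24+4=87 → 317/404 = 0.78465
  arts: TP=401, FP=31+21+14+26+3=95 → 401/496 = 0.80847
Weighted-precision = Σ (supportᵢ/N)·precisionᵢ with N=1977: (477/1977)·0.79227 + (298/1977)·0.64876 + (171/1977)·0.42458 + (271/1977)·0.57851 + (339/1977)·0.78465 + (421/1977)·0.80847 = 0.7117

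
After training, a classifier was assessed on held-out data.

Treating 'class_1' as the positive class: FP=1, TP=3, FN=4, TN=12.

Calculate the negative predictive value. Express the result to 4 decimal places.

NPV = TN/(TN+FN) = 12/(12+4) = 0.7500

0.7500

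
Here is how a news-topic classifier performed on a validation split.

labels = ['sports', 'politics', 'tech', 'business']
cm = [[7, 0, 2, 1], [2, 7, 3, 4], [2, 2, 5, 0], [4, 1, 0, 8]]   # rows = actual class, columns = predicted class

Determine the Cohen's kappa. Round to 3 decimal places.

Observed agreement pₒ = trace/N = 27/48 = 0.5625
Expected agreement pₑ = Σ (rowᵢ·colᵢ)/N² = (10·15 + 16·10 + 9·10 + 13·13)/48² = 0.2470
κ = (pₒ − pₑ)/(1 − pₑ) = (0.5625 − 0.2470)/(1 − 0.2470) = 0.419

0.419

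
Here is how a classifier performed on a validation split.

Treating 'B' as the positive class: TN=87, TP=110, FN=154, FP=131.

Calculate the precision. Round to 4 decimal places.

0.4564

Precision = TP/(TP+FP) = 110/(110+131) = 110/241 = 0.4564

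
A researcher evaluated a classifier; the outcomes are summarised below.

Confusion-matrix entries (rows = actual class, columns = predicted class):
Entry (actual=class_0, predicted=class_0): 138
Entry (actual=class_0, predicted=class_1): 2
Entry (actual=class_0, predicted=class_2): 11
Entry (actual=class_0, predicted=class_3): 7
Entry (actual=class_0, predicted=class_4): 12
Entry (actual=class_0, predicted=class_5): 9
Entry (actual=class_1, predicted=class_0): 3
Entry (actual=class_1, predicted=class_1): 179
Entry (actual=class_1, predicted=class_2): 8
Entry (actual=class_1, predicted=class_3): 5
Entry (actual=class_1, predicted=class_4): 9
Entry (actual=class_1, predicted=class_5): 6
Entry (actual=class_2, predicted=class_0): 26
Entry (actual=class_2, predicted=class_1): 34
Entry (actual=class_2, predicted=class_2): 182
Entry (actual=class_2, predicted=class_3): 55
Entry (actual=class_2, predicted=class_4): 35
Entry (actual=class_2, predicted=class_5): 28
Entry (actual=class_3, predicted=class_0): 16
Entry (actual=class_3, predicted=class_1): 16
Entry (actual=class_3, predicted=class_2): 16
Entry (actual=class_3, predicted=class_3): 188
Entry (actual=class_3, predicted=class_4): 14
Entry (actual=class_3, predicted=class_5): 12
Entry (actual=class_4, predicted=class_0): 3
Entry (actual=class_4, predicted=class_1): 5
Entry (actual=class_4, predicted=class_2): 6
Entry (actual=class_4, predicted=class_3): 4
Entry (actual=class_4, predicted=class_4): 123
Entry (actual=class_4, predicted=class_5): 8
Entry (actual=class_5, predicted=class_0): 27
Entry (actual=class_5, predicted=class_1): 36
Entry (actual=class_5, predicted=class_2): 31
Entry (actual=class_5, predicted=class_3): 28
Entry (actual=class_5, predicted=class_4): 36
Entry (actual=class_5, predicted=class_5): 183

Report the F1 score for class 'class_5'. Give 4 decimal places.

0.6235

Take TP from the diagonal, FP from the rest of the 'class_5' prediction marginal, FN from the rest of the 'class_5' actual marginal.
F1 score = 2·TP/(2·TP+FP+FN).
class_5: TP=183, FP=9+6+28+12+8=63, FN=27+36+31+28+36=158 → 366/587 = 0.62351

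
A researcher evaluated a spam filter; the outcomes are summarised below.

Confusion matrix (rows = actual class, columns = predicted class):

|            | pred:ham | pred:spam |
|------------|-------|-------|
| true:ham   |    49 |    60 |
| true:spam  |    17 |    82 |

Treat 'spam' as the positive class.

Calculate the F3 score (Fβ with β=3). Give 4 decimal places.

0.7938

Fβ = (1+β²)·TP / ((1+β²)·TP + β²·FN + FP), with β²=9
= 10·82 / (10·82 + 9·17 + 60) = 0.7938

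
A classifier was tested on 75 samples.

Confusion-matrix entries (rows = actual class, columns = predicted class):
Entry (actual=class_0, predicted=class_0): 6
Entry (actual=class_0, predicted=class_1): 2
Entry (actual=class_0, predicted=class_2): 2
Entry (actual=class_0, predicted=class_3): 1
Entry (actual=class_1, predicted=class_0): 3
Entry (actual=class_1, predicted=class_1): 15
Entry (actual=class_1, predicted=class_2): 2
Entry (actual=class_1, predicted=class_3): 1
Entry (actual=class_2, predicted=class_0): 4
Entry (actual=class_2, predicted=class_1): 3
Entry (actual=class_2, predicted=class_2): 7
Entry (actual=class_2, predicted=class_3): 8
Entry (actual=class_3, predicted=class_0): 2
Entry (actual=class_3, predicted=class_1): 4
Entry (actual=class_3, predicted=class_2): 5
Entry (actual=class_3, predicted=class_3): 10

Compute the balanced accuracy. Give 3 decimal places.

Balanced accuracy = mean of per-class recall.
  class_0: recall = 6/11 = 0.5455
  class_1: recall = 15/21 = 0.7143
  class_2: recall = 7/22 = 0.3182
  class_3: recall = 10/21 = 0.4762
Mean = (0.5455 + 0.7143 + 0.3182 + 0.4762) / 4 = 0.514

0.514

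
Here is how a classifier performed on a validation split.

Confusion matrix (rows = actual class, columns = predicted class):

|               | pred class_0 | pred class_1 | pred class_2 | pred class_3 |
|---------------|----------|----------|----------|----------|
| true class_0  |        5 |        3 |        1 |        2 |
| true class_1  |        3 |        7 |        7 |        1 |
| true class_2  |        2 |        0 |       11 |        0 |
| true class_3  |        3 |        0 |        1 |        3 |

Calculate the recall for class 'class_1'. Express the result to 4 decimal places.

Take TP from the diagonal, FP from the rest of the 'class_1' prediction marginal, FN from the rest of the 'class_1' actual marginal.
recall = TP/(TP+FN).
class_1: TP=7, FN=3+7+1=11 → 7/18 = 0.38889

0.3889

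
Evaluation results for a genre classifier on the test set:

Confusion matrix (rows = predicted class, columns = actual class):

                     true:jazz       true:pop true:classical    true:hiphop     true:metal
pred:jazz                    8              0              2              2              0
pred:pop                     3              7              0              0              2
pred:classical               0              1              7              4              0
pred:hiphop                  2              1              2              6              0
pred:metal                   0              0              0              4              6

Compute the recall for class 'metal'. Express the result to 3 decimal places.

0.750

Treat 'metal' as positive and all other classes as negative.
recall = TP/(TP+FN).
metal: TP=6, FN=0+2+0+0=2 → 6/8 = 0.7500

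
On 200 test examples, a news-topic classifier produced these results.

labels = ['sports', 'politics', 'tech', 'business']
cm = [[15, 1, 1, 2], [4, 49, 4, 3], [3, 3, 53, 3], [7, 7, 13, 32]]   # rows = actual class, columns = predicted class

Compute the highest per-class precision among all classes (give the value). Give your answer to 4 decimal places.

Per-class precision (TP/(TP+FP)):
  sports: TP=15, FP=4+3+7=14 → 15/29 = 0.51724
  politics: TP=49, FP=1+3+7=11 → 49/60 = 0.81667
  tech: TP=53, FP=1+4+13=18 → 53/71 = 0.74648
  business: TP=32, FP=2+3+3=8 → 32/40 = 0.80000
Highest is class 'politics' with precision = 0.8167.

0.8167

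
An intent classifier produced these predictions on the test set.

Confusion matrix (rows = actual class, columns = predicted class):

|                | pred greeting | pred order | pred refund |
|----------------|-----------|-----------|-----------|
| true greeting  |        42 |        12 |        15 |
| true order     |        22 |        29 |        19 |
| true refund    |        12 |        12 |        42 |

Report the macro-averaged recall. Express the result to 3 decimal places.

0.553

Per-class recall (TP/(TP+FN)):
  greeting: TP=42, FN=12+15=27 → 42/69 = 0.6087
  order: TP=29, FN=22+19=41 → 29/70 = 0.4143
  refund: TP=42, FN=12+12=24 → 42/66 = 0.6364
Macro-recall = mean = (0.6087 + 0.4143 + 0.6364) / 3 = 0.553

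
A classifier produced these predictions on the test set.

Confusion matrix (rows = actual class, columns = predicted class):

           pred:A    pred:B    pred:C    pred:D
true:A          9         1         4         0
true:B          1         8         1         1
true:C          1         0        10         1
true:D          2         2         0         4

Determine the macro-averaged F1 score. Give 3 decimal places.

Per-class F1 score (2·TP/(2·TP+FP+FN)):
  A: TP=9, FP=1+1+2=4, FN=1+4+0=5 → 18/27 = 0.6667
  B: TP=8, FP=1+0+2=3, FN=1+1+1=3 → 16/22 = 0.7273
  C: TP=10, FP=4+1+0=5, FN=1+0+1=2 → 20/27 = 0.7407
  D: TP=4, FP=0+1+1=2, FN=2+2+0=4 → 8/14 = 0.5714
Macro-F1 score = mean = (0.6667 + 0.7273 + 0.7407 + 0.5714) / 4 = 0.677

0.677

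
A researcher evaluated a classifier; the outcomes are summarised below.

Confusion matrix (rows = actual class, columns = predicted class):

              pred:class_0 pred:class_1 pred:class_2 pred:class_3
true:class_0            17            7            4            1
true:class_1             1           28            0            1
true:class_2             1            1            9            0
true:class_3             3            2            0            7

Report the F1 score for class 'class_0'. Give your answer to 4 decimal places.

0.6667

F1 score = 2·TP/(2·TP+FP+FN).
class_0: TP=17, FP=1+1+3=5, FN=7+4+1=12 → 34/51 = 0.66667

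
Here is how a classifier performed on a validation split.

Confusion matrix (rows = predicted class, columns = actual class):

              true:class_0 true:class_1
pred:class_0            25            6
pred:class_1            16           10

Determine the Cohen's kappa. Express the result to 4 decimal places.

0.1972

Observed agreement pₒ = trace/N = 35/57 = 0.61404
Expected agreement pₑ = Σ (rowᵢ·colᵢ)/N² = (41·31 + 16·26)/57² = 0.51924
κ = (pₒ − pₑ)/(1 − pₑ) = (0.61404 − 0.51924)/(1 − 0.51924) = 0.1972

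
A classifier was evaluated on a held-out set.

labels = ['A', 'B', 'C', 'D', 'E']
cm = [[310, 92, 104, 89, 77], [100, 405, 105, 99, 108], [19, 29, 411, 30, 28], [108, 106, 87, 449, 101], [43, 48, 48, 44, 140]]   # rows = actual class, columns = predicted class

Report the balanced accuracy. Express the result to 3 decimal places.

Balanced accuracy = mean of per-class recall.
  A: recall = 310/672 = 0.4613
  B: recall = 405/817 = 0.4957
  C: recall = 411/517 = 0.7950
  D: recall = 449/851 = 0.5276
  E: recall = 140/323 = 0.4334
Mean = (0.4613 + 0.4957 + 0.7950 + 0.5276 + 0.4334) / 5 = 0.543

0.543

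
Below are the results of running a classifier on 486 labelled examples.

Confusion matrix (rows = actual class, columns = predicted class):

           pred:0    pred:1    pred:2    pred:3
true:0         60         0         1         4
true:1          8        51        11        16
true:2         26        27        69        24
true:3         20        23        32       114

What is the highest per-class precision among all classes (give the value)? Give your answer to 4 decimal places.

Per-class precision (TP/(TP+FP)):
  0: TP=60, FP=8+26+20=54 → 60/114 = 0.52632
  1: TP=51, FP=0+27+23=50 → 51/101 = 0.50495
  2: TP=69, FP=1+11+32=44 → 69/113 = 0.61062
  3: TP=114, FP=4+16+24=44 → 114/158 = 0.72152
Highest is class '3' with precision = 0.7215.

0.7215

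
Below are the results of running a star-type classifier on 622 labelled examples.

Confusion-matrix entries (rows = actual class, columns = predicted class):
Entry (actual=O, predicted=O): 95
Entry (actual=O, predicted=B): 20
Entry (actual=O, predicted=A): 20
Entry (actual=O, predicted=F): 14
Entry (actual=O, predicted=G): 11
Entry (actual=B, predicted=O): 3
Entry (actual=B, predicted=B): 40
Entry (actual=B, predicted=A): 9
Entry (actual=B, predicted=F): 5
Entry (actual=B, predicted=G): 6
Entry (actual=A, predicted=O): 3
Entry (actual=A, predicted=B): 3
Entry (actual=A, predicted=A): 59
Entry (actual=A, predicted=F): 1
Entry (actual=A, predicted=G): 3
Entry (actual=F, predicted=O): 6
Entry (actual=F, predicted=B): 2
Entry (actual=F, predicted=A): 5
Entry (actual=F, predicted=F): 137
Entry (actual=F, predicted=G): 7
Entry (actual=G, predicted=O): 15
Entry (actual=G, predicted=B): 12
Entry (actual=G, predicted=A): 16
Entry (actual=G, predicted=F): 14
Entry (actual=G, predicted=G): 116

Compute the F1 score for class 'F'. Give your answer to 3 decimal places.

0.835

Take TP from the diagonal, FP from the rest of the 'F' prediction marginal, FN from the rest of the 'F' actual marginal.
F1 score = 2·TP/(2·TP+FP+FN).
F: TP=137, FP=14+5+1+14=34, FN=6+2+5+7=20 → 274/328 = 0.8354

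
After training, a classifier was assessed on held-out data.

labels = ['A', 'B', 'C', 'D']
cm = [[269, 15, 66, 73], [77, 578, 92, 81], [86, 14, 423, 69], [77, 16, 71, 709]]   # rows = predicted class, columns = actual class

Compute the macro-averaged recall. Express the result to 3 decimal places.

Per-class recall (TP/(TP+FN)):
  A: TP=269, FN=77+86+77=240 → 269/509 = 0.5285
  B: TP=578, FN=15+14+16=45 → 578/623 = 0.9278
  C: TP=423, FN=66+92+71=229 → 423/652 = 0.6488
  D: TP=709, FN=73+81+69=223 → 709/932 = 0.7607
Macro-recall = mean = (0.5285 + 0.9278 + 0.6488 + 0.7607) / 4 = 0.716

0.716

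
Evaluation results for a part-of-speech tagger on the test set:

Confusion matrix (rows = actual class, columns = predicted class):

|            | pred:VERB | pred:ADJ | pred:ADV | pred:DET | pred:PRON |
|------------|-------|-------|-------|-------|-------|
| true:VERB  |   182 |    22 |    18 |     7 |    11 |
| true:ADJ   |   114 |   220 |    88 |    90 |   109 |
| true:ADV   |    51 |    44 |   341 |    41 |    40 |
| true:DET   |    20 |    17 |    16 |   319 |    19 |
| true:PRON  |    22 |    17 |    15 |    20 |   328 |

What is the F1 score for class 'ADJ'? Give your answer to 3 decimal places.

One-vs-rest for 'ADJ': TP = diagonal; FP = other classes predicted 'ADJ'; FN = 'ADJ' predicted as other.
F1 score = 2·TP/(2·TP+FP+FN).
ADJ: TP=220, FP=22+44+17+17=100, FN=114+88+90+109=401 → 440/941 = 0.4676

0.468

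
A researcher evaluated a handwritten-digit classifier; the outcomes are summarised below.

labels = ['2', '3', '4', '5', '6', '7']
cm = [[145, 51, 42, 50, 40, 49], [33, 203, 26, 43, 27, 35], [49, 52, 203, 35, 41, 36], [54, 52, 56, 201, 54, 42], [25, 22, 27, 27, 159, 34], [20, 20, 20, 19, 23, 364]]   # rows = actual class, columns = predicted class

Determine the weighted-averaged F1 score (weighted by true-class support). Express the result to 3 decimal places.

0.530

Per-class F1 score (2·TP/(2·TP+FP+FN)):
  2: TP=145, FP=33+49+54+25+20=181, FN=51+42+50+40+49=232 → 290/703 = 0.4125
  3: TP=203, FP=51+52+52+22+20=197, FN=33+26+43+27+35=164 → 406/767 = 0.5293
  4: TP=203, FP=42+26+56+27+20=171, FN=49+52+35+41+36=213 → 406/790 = 0.5139
  5: TP=201, FP=50+43+35+27+19=174, FN=54+52+56+54+42=258 → 402/834 = 0.4820
  6: TP=159, FP=40+27+41+54+23=185, FN=25+22+27+27+34=135 → 318/638 = 0.4984
  7: TP=364, FP=49+35+36+42+34=196, FN=20+20+20+19+23=102 → 728/1026 = 0.7096
Weighted-F1 score = Σ (supportᵢ/N)·F1 scoreᵢ with N=2379: (377/2379)·0.4125 + (367/2379)·0.5293 + (416/2379)·0.5139 + (459/2379)·0.4820 + (294/2379)·0.4984 + (466/2379)·0.7096 = 0.530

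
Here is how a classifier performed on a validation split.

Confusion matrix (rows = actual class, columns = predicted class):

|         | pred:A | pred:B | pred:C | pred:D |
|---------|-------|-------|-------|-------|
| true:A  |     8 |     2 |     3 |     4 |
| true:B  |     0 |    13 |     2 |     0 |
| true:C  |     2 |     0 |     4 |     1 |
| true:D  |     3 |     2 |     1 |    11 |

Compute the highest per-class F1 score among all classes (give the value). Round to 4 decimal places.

Per-class F1 score (2·TP/(2·TP+FP+FN)):
  A: TP=8, FP=0+2+3=5, FN=2+3+4=9 → 16/30 = 0.53333
  B: TP=13, FP=2+0+2=4, FN=0+2+0=2 → 26/32 = 0.81250
  C: TP=4, FP=3+2+1=6, FN=2+0+1=3 → 8/17 = 0.47059
  D: TP=11, FP=4+0+1=5, FN=3+2+1=6 → 22/33 = 0.66667
Highest is class 'B' with F1 score = 0.8125.

0.8125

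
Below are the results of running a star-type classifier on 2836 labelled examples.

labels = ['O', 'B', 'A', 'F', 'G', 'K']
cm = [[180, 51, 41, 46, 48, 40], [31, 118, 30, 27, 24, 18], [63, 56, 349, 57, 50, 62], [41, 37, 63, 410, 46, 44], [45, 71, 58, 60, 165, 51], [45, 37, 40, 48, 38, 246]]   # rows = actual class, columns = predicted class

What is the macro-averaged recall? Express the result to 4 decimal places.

Per-class recall (TP/(TP+FN)):
  O: TP=180, FN=51+41+46+48+40=226 → 180/406 = 0.44335
  B: TP=118, FN=31+30+27+24+18=130 → 118/248 = 0.47581
  A: TP=349, FN=63+56+57+50+62=288 → 349/637 = 0.54788
  F: TP=410, FN=41+37+63+46+44=231 → 410/641 = 0.63963
  G: TP=165, FN=45+71+58+60+51=285 → 165/450 = 0.36667
  K: TP=246, FN=45+37+40+48+38=208 → 246/454 = 0.54185
Macro-recall = mean = (0.44335 + 0.47581 + 0.54788 + 0.63963 + 0.36667 + 0.54185) / 6 = 0.5025

0.5025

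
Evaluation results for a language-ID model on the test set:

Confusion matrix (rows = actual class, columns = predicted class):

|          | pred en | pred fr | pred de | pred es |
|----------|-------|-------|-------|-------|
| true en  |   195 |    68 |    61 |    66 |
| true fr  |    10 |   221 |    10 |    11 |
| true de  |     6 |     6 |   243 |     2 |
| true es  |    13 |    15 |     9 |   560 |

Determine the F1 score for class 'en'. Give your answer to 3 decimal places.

0.635

F1 score = 2·TP/(2·TP+FP+FN).
en: TP=195, FP=10+6+13=29, FN=68+61+66=195 → 390/614 = 0.6352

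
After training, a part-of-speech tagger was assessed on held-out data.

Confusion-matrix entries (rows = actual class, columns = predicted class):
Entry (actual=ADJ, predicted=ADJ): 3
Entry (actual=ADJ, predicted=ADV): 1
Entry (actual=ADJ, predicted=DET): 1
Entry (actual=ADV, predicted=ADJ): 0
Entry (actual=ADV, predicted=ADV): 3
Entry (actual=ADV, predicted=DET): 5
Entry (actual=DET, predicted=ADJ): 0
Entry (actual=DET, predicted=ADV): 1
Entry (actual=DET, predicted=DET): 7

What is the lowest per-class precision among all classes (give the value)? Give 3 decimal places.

Per-class precision (TP/(TP+FP)):
  ADJ: TP=3, FP=0+0=0 → 3/3 = 1.0000
  ADV: TP=3, FP=1+1=2 → 3/5 = 0.6000
  DET: TP=7, FP=1+5=6 → 7/13 = 0.5385
Lowest is class 'DET' with precision = 0.538.

0.538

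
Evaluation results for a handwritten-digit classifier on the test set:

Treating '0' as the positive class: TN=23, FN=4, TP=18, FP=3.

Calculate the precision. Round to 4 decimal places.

0.8571

Precision = TP/(TP+FP) = 18/(18+3) = 18/21 = 0.8571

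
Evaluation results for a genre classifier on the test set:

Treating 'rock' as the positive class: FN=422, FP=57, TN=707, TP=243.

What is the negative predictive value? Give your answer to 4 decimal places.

NPV = TN/(TN+FN) = 707/(707+422) = 0.6262

0.6262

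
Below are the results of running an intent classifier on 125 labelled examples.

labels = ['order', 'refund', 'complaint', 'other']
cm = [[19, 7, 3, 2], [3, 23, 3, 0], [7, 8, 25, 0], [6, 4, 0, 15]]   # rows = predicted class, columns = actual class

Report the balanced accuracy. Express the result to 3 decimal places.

0.695

Balanced accuracy = mean of per-class recall.
  order: recall = 19/35 = 0.5429
  refund: recall = 23/42 = 0.5476
  complaint: recall = 25/31 = 0.8065
  other: recall = 15/17 = 0.8824
Mean = (0.5429 + 0.5476 + 0.8065 + 0.8824) / 4 = 0.695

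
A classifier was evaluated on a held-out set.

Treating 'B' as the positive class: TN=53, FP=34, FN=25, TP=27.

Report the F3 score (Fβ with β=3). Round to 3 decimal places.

0.510

Fβ = (1+β²)·TP / ((1+β²)·TP + β²·FN + FP), with β²=9
= 10·27 / (10·27 + 9·25 + 34) = 0.510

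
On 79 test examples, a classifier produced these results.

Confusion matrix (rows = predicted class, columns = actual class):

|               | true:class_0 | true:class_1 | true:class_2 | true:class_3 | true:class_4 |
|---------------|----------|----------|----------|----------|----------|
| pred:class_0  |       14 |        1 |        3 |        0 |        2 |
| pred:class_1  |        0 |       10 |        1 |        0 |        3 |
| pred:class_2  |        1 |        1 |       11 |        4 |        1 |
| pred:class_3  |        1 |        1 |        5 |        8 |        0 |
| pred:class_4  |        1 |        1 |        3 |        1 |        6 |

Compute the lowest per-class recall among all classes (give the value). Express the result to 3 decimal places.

0.478

Per-class recall (TP/(TP+FN)):
  class_0: TP=14, FN=0+1+1+1=3 → 14/17 = 0.8235
  class_1: TP=10, FN=1+1+1+1=4 → 10/14 = 0.7143
  class_2: TP=11, FN=3+1+5+3=12 → 11/23 = 0.4783
  class_3: TP=8, FN=0+0+4+1=5 → 8/13 = 0.6154
  class_4: TP=6, FN=2+3+1+0=6 → 6/12 = 0.5000
Lowest is class 'class_2' with recall = 0.478.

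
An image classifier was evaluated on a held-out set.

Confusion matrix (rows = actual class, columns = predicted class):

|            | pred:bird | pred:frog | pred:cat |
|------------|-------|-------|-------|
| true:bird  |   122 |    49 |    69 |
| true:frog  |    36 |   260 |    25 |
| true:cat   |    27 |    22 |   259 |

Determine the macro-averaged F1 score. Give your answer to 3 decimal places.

0.718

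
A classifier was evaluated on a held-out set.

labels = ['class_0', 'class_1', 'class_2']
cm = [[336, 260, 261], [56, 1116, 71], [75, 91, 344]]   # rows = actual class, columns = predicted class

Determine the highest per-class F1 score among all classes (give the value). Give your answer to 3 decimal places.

0.824

Per-class F1 score (2·TP/(2·TP+FP+FN)):
  class_0: TP=336, FP=56+75=131, FN=260+261=521 → 672/1324 = 0.5076
  class_1: TP=1116, FP=260+91=351, FN=56+71=127 → 2232/2710 = 0.8236
  class_2: TP=344, FP=261+71=332, FN=75+91=166 → 688/1186 = 0.5801
Highest is class 'class_1' with F1 score = 0.824.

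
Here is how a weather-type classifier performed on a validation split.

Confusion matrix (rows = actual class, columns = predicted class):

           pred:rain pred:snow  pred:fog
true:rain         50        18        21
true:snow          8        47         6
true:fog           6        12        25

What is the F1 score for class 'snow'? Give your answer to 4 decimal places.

F1 score = 2·TP/(2·TP+FP+FN).
snow: TP=47, FP=18+12=30, FN=8+6=14 → 94/138 = 0.68116

0.6812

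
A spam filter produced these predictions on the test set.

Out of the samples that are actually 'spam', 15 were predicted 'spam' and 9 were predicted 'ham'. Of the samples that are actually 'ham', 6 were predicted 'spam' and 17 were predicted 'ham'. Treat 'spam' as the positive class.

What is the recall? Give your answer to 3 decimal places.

0.625

Recall = TP/(TP+FN) = 15/(15+9) = 15/24 = 0.625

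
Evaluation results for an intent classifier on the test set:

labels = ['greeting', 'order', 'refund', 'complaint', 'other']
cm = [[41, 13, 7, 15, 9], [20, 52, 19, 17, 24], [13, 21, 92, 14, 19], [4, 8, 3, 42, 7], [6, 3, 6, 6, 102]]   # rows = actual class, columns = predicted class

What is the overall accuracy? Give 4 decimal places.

Accuracy = trace / total = (41+52+92+42+102=329) / 563 = 329/563 = 0.5844

0.5844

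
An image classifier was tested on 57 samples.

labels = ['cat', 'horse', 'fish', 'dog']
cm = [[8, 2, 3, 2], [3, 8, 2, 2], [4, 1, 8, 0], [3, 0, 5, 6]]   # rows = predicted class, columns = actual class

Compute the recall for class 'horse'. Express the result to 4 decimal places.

Take TP from the diagonal, FP from the rest of the 'horse' prediction marginal, FN from the rest of the 'horse' actual marginal.
recall = TP/(TP+FN).
horse: TP=8, FN=2+1+0=3 → 8/11 = 0.72727

0.7273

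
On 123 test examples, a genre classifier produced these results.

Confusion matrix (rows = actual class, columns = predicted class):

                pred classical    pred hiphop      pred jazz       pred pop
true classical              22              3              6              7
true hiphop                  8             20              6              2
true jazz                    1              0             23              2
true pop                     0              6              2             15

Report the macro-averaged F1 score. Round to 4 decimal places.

Per-class F1 score (2·TP/(2·TP+FP+FN)):
  classical: TP=22, FP=8+1+0=9, FN=3+6+7=16 → 44/69 = 0.63768
  hiphop: TP=20, FP=3+0+6=9, FN=8+6+2=16 → 40/65 = 0.61538
  jazz: TP=23, FP=6+6+2=14, FN=1+0+2=3 → 46/63 = 0.73016
  pop: TP=15, FP=7+2+2=11, FN=0+6+2=8 → 30/49 = 0.61224
Macro-F1 score = mean = (0.63768 + 0.61538 + 0.73016 + 0.61224) / 4 = 0.6489

0.6489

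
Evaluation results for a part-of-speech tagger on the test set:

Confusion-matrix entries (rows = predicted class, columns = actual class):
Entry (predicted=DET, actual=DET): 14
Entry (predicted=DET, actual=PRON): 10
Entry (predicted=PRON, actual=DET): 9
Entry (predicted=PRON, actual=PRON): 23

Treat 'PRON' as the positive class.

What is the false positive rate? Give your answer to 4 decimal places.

0.3913

FPR = FP/(FP+TN) = 9/(9+14) = 0.3913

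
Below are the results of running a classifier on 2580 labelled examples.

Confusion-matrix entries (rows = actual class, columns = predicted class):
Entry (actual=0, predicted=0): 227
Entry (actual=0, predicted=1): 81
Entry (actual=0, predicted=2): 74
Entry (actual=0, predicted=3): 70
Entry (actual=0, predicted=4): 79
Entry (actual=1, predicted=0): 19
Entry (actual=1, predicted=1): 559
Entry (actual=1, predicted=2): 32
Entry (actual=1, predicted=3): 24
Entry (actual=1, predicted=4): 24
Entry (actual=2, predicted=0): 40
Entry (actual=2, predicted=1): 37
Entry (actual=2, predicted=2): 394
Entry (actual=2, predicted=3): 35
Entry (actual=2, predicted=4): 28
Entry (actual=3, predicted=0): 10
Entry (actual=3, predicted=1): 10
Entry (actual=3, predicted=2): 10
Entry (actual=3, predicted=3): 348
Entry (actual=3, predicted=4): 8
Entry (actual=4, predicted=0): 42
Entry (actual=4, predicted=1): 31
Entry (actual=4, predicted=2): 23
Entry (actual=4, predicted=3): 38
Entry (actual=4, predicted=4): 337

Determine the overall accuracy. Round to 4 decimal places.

0.7229

Accuracy = trace / total = (227+559+394+348+337=1865) / 2580 = 1865/2580 = 0.7229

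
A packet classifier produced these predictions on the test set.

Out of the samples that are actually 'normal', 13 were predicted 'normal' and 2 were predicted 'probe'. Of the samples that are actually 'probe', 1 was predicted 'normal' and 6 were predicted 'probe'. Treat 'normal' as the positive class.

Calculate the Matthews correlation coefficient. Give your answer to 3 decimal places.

0.701

MCC = (TP·TN − FP·FN) / √((TP+FP)(TP+FN)(TN+FP)(TN+FN))
Numerator = 13·6 − 1·2 = 76
Denominator = √(14·15·7·8) = √11760 = 108.4435
MCC = 76 / 108.4435 = 0.701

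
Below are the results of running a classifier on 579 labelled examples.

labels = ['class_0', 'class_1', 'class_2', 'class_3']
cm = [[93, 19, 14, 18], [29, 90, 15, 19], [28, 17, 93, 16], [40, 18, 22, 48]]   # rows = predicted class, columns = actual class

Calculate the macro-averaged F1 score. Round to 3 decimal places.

0.552

Per-class F1 score (2·TP/(2·TP+FP+FN)):
  class_0: TP=93, FP=19+14+18=51, FN=29+28+40=97 → 186/334 = 0.5569
  class_1: TP=90, FP=29+15+19=63, FN=19+17+18=54 → 180/297 = 0.6061
  class_2: TP=93, FP=28+17+16=61, FN=14+15+22=51 → 186/298 = 0.6242
  class_3: TP=48, FP=40+18+22=80, FN=18+19+16=53 → 96/229 = 0.4192
Macro-F1 score = mean = (0.5569 + 0.6061 + 0.6242 + 0.4192) / 4 = 0.552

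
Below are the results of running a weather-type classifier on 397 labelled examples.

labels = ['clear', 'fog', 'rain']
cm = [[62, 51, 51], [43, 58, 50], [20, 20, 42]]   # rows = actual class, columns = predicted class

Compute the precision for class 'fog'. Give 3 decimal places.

One-vs-rest for 'fog': TP = diagonal; FP = other classes predicted 'fog'; FN = 'fog' predicted as other.
precision = TP/(TP+FP).
fog: TP=58, FP=51+20=71 → 58/129 = 0.4496

0.450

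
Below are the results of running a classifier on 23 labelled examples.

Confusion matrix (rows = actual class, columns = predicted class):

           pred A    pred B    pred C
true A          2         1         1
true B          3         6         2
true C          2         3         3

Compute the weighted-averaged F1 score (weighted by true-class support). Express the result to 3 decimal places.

0.486

Per-class F1 score (2·TP/(2·TP+FP+FN)):
  A: TP=2, FP=3+2=5, FN=1+1=2 → 4/11 = 0.3636
  B: TP=6, FP=1+3=4, FN=3+2=5 → 12/21 = 0.5714
  C: TP=3, FP=1+2=3, FN=2+3=5 → 6/14 = 0.4286
Weighted-F1 score = Σ (supportᵢ/N)·F1 scoreᵢ with N=23: (4/23)·0.3636 + (11/23)·0.5714 + (8/23)·0.4286 = 0.486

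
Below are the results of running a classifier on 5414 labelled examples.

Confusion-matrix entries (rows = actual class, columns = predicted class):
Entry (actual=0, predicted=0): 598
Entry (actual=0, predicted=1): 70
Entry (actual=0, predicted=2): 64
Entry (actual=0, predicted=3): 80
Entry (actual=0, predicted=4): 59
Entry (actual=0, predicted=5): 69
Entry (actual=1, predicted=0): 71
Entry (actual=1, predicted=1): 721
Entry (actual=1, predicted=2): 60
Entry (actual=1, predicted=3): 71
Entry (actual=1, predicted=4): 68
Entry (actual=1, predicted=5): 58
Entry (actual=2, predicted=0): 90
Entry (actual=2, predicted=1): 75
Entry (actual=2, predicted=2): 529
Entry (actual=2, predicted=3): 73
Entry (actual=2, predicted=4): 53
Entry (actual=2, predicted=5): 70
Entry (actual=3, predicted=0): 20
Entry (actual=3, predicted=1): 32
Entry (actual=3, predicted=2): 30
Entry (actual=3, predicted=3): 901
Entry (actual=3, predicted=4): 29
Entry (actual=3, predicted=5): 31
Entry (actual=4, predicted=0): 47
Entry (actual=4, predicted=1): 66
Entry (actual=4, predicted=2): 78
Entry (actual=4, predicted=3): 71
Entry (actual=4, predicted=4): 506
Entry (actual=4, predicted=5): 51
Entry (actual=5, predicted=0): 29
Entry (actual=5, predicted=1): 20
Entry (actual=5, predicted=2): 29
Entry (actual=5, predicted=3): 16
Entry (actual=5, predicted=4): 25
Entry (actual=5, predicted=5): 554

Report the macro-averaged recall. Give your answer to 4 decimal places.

0.7038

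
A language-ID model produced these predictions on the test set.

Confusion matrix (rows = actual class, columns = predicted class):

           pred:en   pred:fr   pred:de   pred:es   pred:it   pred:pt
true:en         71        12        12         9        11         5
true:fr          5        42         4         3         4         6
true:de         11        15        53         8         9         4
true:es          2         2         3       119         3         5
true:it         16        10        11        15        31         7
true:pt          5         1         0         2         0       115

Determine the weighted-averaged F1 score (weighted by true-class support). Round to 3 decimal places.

Per-class F1 score (2·TP/(2·TP+FP+FN)):
  en: TP=71, FP=5+11+2+16+5=39, FN=12+12+9+11+5=49 → 142/230 = 0.6174
  fr: TP=42, FP=12+15+2+10+1=40, FN=5+4+3+4+6=22 → 84/146 = 0.5753
  de: TP=53, FP=12+4+3+11+0=30, FN=11+15+8+9+4=47 → 106/183 = 0.5792
  es: TP=119, FP=9+3+8+15+2=37, FN=2+2+3+3+5=15 → 238/290 = 0.8207
  it: TP=31, FP=11+4+9+3+0=27, FN=16+10+11+15+7=59 → 62/148 = 0.4189
  pt: TP=115, FP=5+6+4+5+7=27, FN=5+1+0+2+0=8 → 230/265 = 0.8679
Weighted-F1 score = Σ (supportᵢ/N)·F1 scoreᵢ with N=631: (120/631)·0.6174 + (64/631)·0.5753 + (100/631)·0.5792 + (134/631)·0.8207 + (90/631)·0.4189 + (123/631)·0.8679 = 0.671

0.671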